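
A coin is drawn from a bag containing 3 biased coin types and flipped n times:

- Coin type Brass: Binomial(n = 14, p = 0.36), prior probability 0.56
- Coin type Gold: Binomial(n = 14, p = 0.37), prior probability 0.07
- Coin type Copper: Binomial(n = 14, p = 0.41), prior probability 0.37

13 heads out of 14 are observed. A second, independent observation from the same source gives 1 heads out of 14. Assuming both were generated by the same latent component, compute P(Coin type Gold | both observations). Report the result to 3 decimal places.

The responsibility of component k is w_k f_k(x) divided by Σ_j w_j f_j(x).
Since both observations come from the same component, the likelihood for component k is f_k(x₁)·f_k(x₂).
  f_Brass = [1.52841e-05] × [0.0152325] = 2.32815e-07
  f_Gold = [2.14828e-05] × [0.0127572] = 2.74061e-07
  f_Copper = [7.64135e-05] × [0.00602543] = 4.60424e-07
Unnormalised posteriors:
  w_Brass·f_Brass = 0.56 × 2.32815e-07 = 1.30376e-07
  w_Gold·f_Gold = 0.07 × 2.74061e-07 = 1.91843e-08
  w_Copper·f_Copper = 0.37 × 4.60424e-07 = 1.70357e-07
Denominator: 1.30376e-07 + 1.91843e-08 + 1.70357e-07 = 3.19918e-07
P(Coin type Gold | x₁, x₂) = 1.91843e-08 / 3.19918e-07 ≈ 0.060

0.060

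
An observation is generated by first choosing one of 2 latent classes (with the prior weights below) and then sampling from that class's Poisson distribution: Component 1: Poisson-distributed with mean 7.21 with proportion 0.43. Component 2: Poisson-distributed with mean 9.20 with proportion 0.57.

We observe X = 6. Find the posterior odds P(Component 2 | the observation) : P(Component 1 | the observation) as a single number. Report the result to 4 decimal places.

0.7821

The posterior odds equal the prior odds times the likelihood ratio: (π_i/π_j)·(f_i(x)/f_j(x)).
Evaluate each component's likelihood at the observed value:
  p_1 = e^(−7.21)·7.21^6/6! = 0.144217
  p_2 = e^(−9.20)·9.20^6/6! = 0.0850913
0.048502 / 0.0620132 ≈ 0.7821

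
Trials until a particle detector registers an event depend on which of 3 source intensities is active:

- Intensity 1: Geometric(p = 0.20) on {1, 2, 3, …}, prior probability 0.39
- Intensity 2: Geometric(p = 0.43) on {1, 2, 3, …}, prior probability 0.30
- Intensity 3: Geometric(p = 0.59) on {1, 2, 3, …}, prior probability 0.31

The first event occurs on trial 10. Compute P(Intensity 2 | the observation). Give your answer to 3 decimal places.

0.072

The responsibility of component k is w_k f_k(x) divided by Σ_j w_j f_j(x).
Component likelihoods at x = 10:
  L_1 = 0.20·(1−0.20)^9 = 0.20·0.134218 = 0.0268435
  L_2 = 0.43·(1−0.43)^9 = 0.43·0.00635146 = 0.00273113
  L_3 = 0.59·(1−0.59)^9 = 0.59·0.000327382 = 0.000193155
Prior × likelihood for each component:
  w_1·L_1 = 0.39 × 0.0268435 = 0.010469
  w_2·L_2 = 0.30 × 0.00273113 = 0.000819339
  w_3·L_3 = 0.31 × 0.000193155 = 5.98782e-05
Marginal: 0.010469 + 0.000819339 + 5.98782e-05 = 0.0113482
So the posterior for Intensity 2 is 0.000819339 / 0.0113482 ≈ 0.072.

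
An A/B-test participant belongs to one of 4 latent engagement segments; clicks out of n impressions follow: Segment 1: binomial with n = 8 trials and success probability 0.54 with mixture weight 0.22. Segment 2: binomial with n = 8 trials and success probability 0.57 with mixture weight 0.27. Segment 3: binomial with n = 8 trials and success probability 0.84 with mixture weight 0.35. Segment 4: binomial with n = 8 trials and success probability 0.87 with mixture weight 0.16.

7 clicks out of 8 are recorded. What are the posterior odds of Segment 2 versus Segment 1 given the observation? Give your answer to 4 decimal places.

1.6750

The posterior odds equal the prior odds times the likelihood ratio: (w_i/w_j)·(f_i(x)/f_j(x)).
Evaluate each component's likelihood at the observed value:
  p_1 = C(8,7)·0.54^7·0.46^1 = 8·0.0133893·0.46 = 0.0492724
  p_2 = C(8,7)·0.57^7·0.43^1 = 8·0.019549·0.43 = 0.0672485
  p_3 = C(8,7)·0.84^7·0.16^1 = 8·0.29509·0.16 = 0.377716
  p_4 = C(8,7)·0.87^7·0.13^1 = 8·0.377255·0.13 = 0.392345
0.0181571 / 0.0108399 ≈ 1.6750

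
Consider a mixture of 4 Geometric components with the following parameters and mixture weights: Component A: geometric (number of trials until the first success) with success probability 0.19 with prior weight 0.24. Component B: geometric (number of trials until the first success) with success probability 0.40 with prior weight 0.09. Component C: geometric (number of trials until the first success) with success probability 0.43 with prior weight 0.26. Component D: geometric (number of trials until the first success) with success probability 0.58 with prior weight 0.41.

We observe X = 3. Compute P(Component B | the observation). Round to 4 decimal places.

0.1070

P(component k | x) = π_k·f_k(x) / marginal(x), where marginal(x) = Σ_j π_j·f_j(x).
Geometric probabilities:
  f_A = 0.19·(1−0.19)^2 = 0.19·0.6561 = 0.124659
  f_B = 0.40·(1−0.40)^2 = 0.40·0.36 = 0.144
  f_C = 0.43·(1−0.43)^2 = 0.43·0.3249 = 0.139707
  f_D = 0.58·(1−0.58)^2 = 0.58·0.1764 = 0.102312
Weight by the priors:
  π_A·f_A = 0.24 × 0.124659 = 0.0299182
  π_B·f_B = 0.09 × 0.144 = 0.01296
  π_C·f_C = 0.26 × 0.139707 = 0.0363238
  π_D·f_D = 0.41 × 0.102312 = 0.0419479
Evidence: 0.0299182 + 0.01296 + 0.0363238 + 0.0419479 = 0.12115
P(Component B | 3) ≈ 0.1070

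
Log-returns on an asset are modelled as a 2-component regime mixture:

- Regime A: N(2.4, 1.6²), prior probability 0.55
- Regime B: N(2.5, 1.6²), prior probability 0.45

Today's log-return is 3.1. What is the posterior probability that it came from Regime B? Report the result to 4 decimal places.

0.4563

The responsibility of component k is π_k f_k(x) divided by Σ_j π_j f_j(x).
Normal densities:
  f_A = (1/(1.6·√(2π)))·exp(−(3.1−2.4)²/(2·1.6²)) = 0.249339·exp(-0.09570) = 0.226583
  f_B = (1/(1.6·√(2π)))·exp(−(3.1−2.5)²/(2·1.6²)) = 0.249339·exp(-0.07031) = 0.232409
Multiply by the mixture weights:
  π_A·f_A = 0.55 × 0.226583 = 0.12462
  π_B·f_B = 0.45 × 0.232409 = 0.104584
Sum: 0.12462 + 0.104584 = 0.229205
Responsibility of Regime B: 0.104584 / 0.229205 ≈ 0.4563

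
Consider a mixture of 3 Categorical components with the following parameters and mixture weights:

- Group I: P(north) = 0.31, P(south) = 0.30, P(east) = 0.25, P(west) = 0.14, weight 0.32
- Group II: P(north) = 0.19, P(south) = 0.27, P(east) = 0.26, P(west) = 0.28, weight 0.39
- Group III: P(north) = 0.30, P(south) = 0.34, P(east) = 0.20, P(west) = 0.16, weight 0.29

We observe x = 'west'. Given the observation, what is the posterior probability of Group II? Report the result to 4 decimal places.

By Bayes' theorem, P(k | x) = π_k f_k(x) / Σ_j π_j f_j(x).
Evaluate each component's likelihood at the observed value:
  L_I = 0.14
  L_II = 0.28
  L_III = 0.16
Multiply by the mixture weights:
  π_I·L_I = 0.32 × 0.14 = 0.0448
  π_II·L_II = 0.39 × 0.28 = 0.1092
  π_III·L_III = 0.29 × 0.16 = 0.0464
Sum: 0.0448 + 0.1092 + 0.0464 = 0.2004
P(Group II | data) = 0.1092 / 0.2004 ≈ 0.5449

0.5449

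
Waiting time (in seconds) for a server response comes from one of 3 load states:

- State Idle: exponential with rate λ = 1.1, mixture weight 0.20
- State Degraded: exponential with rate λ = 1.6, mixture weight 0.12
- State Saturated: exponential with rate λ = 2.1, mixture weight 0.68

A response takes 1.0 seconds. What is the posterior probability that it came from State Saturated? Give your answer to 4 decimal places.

Posterior ∝ prior × likelihood, so P(k | x) ∝ P(Z=k) f_k(x); normalise over all components.
Evaluate each component's likelihood at the observed value:
  L_Idle = 1.1·e^(−1.1·1.0) = 1.1·e^(−1.1000) = 0.366158
  L_Degraded = 1.6·e^(−1.6·1.0) = 1.6·e^(−1.6000) = 0.323034
  L_Saturated = 2.1·e^(−2.1·1.0) = 2.1·e^(−2.1000) = 0.257158
Prior × likelihood for each component:
  P(Z=Idle)·L_Idle = 0.20 × 0.366158 = 0.0732316
  P(Z=Degraded)·L_Degraded = 0.12 × 0.323034 = 0.0387641
  P(Z=Saturated)·L_Saturated = 0.68 × 0.257158 = 0.174868
Marginal: 0.0732316 + 0.0387641 + 0.174868 = 0.286864
So the posterior for State Saturated is 0.174868 / 0.286864 ≈ 0.6096.

0.6096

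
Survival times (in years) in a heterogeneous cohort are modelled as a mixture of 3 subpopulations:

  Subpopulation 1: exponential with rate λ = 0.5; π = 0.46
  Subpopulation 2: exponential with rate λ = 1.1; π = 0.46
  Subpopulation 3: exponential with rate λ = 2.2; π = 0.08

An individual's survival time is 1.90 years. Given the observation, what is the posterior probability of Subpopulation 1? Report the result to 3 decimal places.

0.577

By Bayes' theorem, P(k | x) = π_k f_k(x) / Σ_j π_j f_j(x).
Component likelihoods at x = 1.90 years:
  L_1 = 0.5·e^(−0.5·1.90) = 0.5·e^(−0.9500) = 0.193371
  L_2 = 1.1·e^(−1.1·1.90) = 1.1·e^(−2.0900) = 0.136056
  L_3 = 2.2·e^(−2.2·1.90) = 2.2·e^(−4.1800) = 0.0336567
Unnormalised posteriors:
  π_1·L_1 = 0.46 × 0.193371 = 0.0889504
  π_2·L_2 = 0.46 × 0.136056 = 0.0625857
  π_3·L_3 = 0.08 × 0.0336567 = 0.00269254
Normaliser: 0.0889504 + 0.0625857 + 0.00269254 = 0.154229
P(Subpopulation 1 | 1.90 years) ≈ 0.577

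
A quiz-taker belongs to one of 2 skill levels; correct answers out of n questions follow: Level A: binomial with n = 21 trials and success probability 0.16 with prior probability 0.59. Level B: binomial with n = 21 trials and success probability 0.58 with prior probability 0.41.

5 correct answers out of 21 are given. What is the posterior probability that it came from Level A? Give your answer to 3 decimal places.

0.993

By Bayes' theorem, P(k | x) = π_k f_k(x) / Σ_j π_j f_j(x).
Component likelihoods at x = 5 correct answers out of 21:
  L_A = C(21,5)·0.16^5·0.84^16 = 20349·0.000104858·0.0614425 = 0.131103
  L_B = C(21,5)·0.58^5·0.42^16 = 20349·0.0656357·9.37537e-07 = 0.00125219
Weight by the priors:
  π_A·L_A = 0.59 × 0.131103 = 0.0773506
  π_B·L_B = 0.41 × 0.00125219 = 0.0005134
Denominator: 0.0773506 + 0.0005134 = 0.077864
Responsibility of Level A: 0.0773506 / 0.077864 ≈ 0.993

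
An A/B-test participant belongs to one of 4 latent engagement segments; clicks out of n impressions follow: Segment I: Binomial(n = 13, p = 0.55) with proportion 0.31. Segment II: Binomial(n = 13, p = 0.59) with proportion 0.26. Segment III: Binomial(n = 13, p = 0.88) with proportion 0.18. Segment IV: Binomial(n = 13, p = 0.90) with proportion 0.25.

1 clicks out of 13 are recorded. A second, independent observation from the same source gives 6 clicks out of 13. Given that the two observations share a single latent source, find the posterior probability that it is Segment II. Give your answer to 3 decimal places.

0.190

Apply Bayes' rule: the posterior for each component is proportional to its prior times its likelihood at x.
Since both observations come from the same component, the likelihood for component k is f_k(x₁)·f_k(x₂).
  p_I = [0.000493011] × [0.177493] = 8.75059e-05
  p_II = [0.000173062] × [0.140967] = 2.4396e-05
  p_III = [1.02e-10] × [0.00028555] = 2.91261e-14
  p_IV = [1.17e-11] × [9.11953e-05] = 1.06698e-15
Weight by the priors:
  π_I·p_I = 0.31 × 8.75059e-05 = 2.71268e-05
  π_II·p_II = 0.26 × 2.4396e-05 = 6.34295e-06
  π_III·p_III = 0.18 × 2.91261e-14 = 5.24271e-15
  π_IV·p_IV = 0.25 × 1.06698e-15 = 2.66746e-16
Denominator: 2.71268e-05 + 6.34295e-06 + 5.24271e-15 + 2.66746e-16 = 3.34698e-05
P(Segment II | x) = 6.34295e-06 / 3.34698e-05 ≈ 0.190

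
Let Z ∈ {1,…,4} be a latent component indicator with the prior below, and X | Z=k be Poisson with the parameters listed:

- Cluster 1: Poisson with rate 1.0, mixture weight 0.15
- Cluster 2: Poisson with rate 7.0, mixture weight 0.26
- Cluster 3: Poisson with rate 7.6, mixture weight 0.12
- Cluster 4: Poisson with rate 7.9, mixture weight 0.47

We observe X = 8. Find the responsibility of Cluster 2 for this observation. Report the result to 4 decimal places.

0.2921

Apply Bayes' rule: the posterior for each component is proportional to its prior times its likelihood at x.
Component likelihoods at x = 8:
  f_1 = e^(−1.0)·1.0^8/8! = 9.12399e-06
  f_2 = e^(−7.0)·7.0^8/8! = 0.130377
  f_3 = e^(−7.6)·7.6^8/8! = 0.13815
  f_4 = e^(−7.9)·7.9^8/8! = 0.139499
Multiply by the mixture weights:
  π_1·f_1 = 0.15 × 9.12399e-06 = 1.3686e-06
  π_2·f_2 = 0.26 × 0.130377 = 0.0338981
  π_3·f_3 = 0.12 × 0.13815 = 0.016578
  π_4·f_4 = 0.47 × 0.139499 = 0.0655643
Evidence: 1.3686e-06 + 0.0338981 + 0.016578 + 0.0655643 = 0.116042
P(Cluster 2 | x) ≈ 0.2921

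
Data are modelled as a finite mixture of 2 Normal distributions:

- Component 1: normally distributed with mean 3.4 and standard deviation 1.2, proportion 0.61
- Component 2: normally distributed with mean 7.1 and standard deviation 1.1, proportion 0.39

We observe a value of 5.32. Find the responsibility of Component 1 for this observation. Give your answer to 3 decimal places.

The responsibility of component k is w_k f_k(x) divided by Σ_j w_j f_j(x).
Component likelihoods at x = 5.32:
  p_1 = 0.092434
  p_2 = 0.0979297
Prior × likelihood for each component:
  w_1·p_1 = 0.61 × 0.092434 = 0.0563848
  w_2·p_2 = 0.39 × 0.0979297 = 0.0381926
Denominator: 0.0563848 + 0.0381926 = 0.0945774
P(Component 1 | 5.32) = 0.0563848 / 0.0945774 ≈ 0.596

0.596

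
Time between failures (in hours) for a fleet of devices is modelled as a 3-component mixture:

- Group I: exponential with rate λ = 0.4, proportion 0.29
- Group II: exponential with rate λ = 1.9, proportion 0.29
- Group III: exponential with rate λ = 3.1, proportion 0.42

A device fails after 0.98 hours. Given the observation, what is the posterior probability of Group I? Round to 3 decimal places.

Apply Bayes' rule: the posterior for each component is proportional to its prior times its likelihood at x.
Component likelihoods at x = 0.98 hours:
  L_I = 0.270282
  L_II = 0.295187
  L_III = 0.148585
Multiply by the mixture weights:
  π_I·L_I = 0.29 × 0.270282 = 0.0783817
  π_II·L_II = 0.29 × 0.295187 = 0.0856042
  π_III·L_III = 0.42 × 0.148585 = 0.0624057
Denominator: 0.0783817 + 0.0856042 + 0.0624057 = 0.226392
Responsibility of Group I: 0.0783817 / 0.226392 ≈ 0.346

0.346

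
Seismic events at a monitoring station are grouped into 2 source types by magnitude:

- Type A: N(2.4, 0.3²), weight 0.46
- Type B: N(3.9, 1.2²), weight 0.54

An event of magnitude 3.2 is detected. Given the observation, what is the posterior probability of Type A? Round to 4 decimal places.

By Bayes' theorem, P(k | x) = π_k f_k(x) / Σ_j π_j f_j(x).
Evaluate each component's likelihood at the observed value:
  p_A = (1/(0.3·√(2π)))·exp(−(3.2−2.4)²/(2·0.3²)) = 1.329808·exp(-3.55556) = 0.0379866
  p_B = (1/(1.2·√(2π)))·exp(−(3.2−3.9)²/(2·1.2²)) = 0.332452·exp(-0.17014) = 0.280439
Unnormalised posteriors:
  π_A·p_A = 0.46 × 0.0379866 = 0.0174738
  π_B·p_B = 0.54 × 0.280439 = 0.151437
Denominator: 0.0174738 + 0.151437 = 0.168911
P(Type A | 3.2) = 0.0174738 / 0.168911 ≈ 0.1035

0.1035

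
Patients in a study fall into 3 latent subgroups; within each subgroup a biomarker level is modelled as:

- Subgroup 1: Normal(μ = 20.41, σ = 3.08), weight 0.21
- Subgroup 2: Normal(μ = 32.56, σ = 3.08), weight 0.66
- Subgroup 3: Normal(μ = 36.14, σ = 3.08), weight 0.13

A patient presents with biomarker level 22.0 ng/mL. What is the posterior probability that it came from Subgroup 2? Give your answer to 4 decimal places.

Posterior ∝ prior × likelihood, so P(k | x) ∝ π_k f_k(x); normalise over all components.
Normal densities:
  p_1 = 0.113368
  p_2 = 0.000362887
  p_3 = 3.43295e-06
Unnormalised posteriors:
  π_1·p_1 = 0.21 × 0.113368 = 0.0238073
  π_2·p_2 = 0.66 × 0.000362887 = 0.000239505
  π_3·p_3 = 0.13 × 3.43295e-06 = 4.46283e-07
Evidence: 0.0238073 + 0.000239505 + 4.46283e-07 = 0.0240472
Responsibility of Subgroup 2: 0.000239505 / 0.0240472 ≈ 0.0100

0.0100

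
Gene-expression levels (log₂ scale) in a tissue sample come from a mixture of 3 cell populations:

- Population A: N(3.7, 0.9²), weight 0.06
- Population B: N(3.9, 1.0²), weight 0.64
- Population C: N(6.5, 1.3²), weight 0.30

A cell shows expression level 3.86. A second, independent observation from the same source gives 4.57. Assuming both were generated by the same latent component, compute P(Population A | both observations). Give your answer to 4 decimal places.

0.0810

Apply Bayes' rule: the posterior for each component is proportional to its prior times its likelihood at x.
Since both observations come from the same component, the likelihood for component k is f_k(x₁)·f_k(x₂).
  L_A = [(1/(0.9·√(2π)))·exp(−(3.86−3.7)²/(2·0.9²)) = 0.443269·exp(-0.01580) = 0.43632] × [0.277815] = 0.121216
  L_B = [(1/(1.0·√(2π)))·exp(−(3.86−3.9)²/(2·1.0²)) = 0.398942·exp(-0.00080) = 0.398623] × [0.318737] = 0.127056
  L_C = [(1/(1.3·√(2π)))·exp(−(3.86−6.5)²/(2·1.3²)) = 0.306879·exp(-2.06201) = 0.0390343] × [0.101943] = 0.00397926
Prior × likelihood for each component:
  w_A·L_A = 0.06 × 0.121216 = 0.00727296
  w_B·L_B = 0.64 × 0.127056 = 0.0813159
  w_C·L_C = 0.30 × 0.00397926 = 0.00119378
Denominator: 0.00727296 + 0.0813159 + 0.00119378 = 0.0897826
Responsibility of Population A: 0.00727296 / 0.0897826 ≈ 0.0810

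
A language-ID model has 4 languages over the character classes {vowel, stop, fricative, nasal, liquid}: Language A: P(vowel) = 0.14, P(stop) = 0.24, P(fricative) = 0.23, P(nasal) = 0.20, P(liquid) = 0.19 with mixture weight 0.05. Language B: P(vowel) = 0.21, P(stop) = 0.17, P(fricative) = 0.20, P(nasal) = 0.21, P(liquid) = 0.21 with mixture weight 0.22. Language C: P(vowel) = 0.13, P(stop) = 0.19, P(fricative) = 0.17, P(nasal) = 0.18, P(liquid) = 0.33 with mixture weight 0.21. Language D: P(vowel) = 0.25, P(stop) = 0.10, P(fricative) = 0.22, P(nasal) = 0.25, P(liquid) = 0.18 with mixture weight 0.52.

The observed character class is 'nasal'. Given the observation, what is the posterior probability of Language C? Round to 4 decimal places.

0.1688

By Bayes' theorem, P(k | x) = π_k f_k(x) / Σ_j π_j f_j(x).
Component likelihoods at x = 'nasal':
  f_A = 0.2
  f_B = 0.21
  f_C = 0.18
  f_D = 0.25
Unnormalised posteriors:
  π_A·f_A = 0.05 × 0.2 = 0.01
  π_B·f_B = 0.22 × 0.21 = 0.0462
  π_C·f_C = 0.21 × 0.18 = 0.0378
  π_D·f_D = 0.52 × 0.25 = 0.13
Marginal: 0.01 + 0.0462 + 0.0378 + 0.13 = 0.224
Responsibility of Language C: 0.0378 / 0.224 ≈ 0.1688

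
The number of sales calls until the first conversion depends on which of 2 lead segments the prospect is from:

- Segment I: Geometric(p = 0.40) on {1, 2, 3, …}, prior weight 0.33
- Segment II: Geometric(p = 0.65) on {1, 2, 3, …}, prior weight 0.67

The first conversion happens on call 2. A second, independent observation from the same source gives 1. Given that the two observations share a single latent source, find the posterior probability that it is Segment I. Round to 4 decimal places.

0.2423

The responsibility of component k is π_k f_k(x) divided by Σ_j π_j f_j(x).
Since both observations come from the same component, the likelihood for component k is f_k(x₁)·f_k(x₂).
  f_I = [0.40·(1−0.40)^1 = 0.40·0.6 = 0.24] × [0.4] = 0.096
  f_II = [0.65·(1−0.65)^1 = 0.65·0.35 = 0.2275] × [0.65] = 0.147875
Multiply by the mixture weights:
  π_I·f_I = 0.33 × 0.096 = 0.03168
  π_II·f_II = 0.67 × 0.147875 = 0.0990762
Denominator: 0.03168 + 0.0990762 = 0.130756
Responsibility of Segment I: 0.03168 / 0.130756 ≈ 0.2423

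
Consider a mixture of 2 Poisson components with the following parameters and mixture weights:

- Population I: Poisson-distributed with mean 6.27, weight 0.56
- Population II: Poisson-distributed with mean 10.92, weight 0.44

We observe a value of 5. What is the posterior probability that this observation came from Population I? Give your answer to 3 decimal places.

The responsibility of component k is π_k f_k(x) divided by Σ_j π_j f_j(x).
Poisson probabilities:
  p_I = 0.152802
  p_II = 0.0234119
Multiply by the mixture weights:
  π_I·p_I = 0.56 × 0.152802 = 0.0855693
  π_II·p_II = 0.44 × 0.0234119 = 0.0103012
Evidence: 0.0855693 + 0.0103012 = 0.0958705
So the posterior for Population I is 0.0855693 / 0.0958705 ≈ 0.893.

0.893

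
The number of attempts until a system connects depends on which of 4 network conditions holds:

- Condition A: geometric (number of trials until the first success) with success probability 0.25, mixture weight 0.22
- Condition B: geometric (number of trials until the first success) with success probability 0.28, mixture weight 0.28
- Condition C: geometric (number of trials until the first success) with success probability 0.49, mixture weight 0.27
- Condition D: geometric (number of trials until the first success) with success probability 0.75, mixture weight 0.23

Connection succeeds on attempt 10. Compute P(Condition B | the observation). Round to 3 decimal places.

0.479

Posterior ∝ prior × likelihood, so P(k | x) ∝ π_k f_k(x); normalise over all components.
Geometric probabilities:
  f_A = 0.25·(1−0.25)^9 = 0.25·0.0750847 = 0.0187712
  f_B = 0.28·(1−0.28)^9 = 0.28·0.0519987 = 0.0145596
  f_C = 0.49·(1−0.49)^9 = 0.49·0.00233417 = 0.00114374
  f_D = 0.75·(1−0.75)^9 = 0.75·3.8147e-06 = 2.86102e-06
Prior × likelihood for each component:
  π_A·f_A = 0.22 × 0.0187712 = 0.00412966
  π_B·f_B = 0.28 × 0.0145596 = 0.0040767
  π_C·f_C = 0.27 × 0.00114374 = 0.00030881
  π_D·f_D = 0.23 × 2.86102e-06 = 6.58035e-07
Sum: 0.00412966 + 0.0040767 + 0.00030881 + 6.58035e-07 = 0.00851582
P(Condition B | x) ≈ 0.479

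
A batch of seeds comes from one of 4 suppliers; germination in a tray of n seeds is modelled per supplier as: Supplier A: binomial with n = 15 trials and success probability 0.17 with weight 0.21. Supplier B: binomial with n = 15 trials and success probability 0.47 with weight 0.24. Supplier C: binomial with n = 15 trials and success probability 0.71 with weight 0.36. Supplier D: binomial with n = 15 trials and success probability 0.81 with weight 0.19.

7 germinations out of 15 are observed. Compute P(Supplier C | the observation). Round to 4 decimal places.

Apply Bayes' rule: the posterior for each component is proportional to its prior times its likelihood at x.
Binomial probabilities:
  p_A = 0.00594724
  p_B = 0.202974
  p_C = 0.029278
  p_D = 0.00250019
Prior × likelihood for each component:
  π_A·p_A = 0.21 × 0.00594724 = 0.00124892
  π_B·p_B = 0.24 × 0.202974 = 0.0487138
  π_C·p_C = 0.36 × 0.029278 = 0.0105401
  π_D·p_D = 0.19 × 0.00250019 = 0.000475036
Marginal: 0.00124892 + 0.0487138 + 0.0105401 + 0.000475036 = 0.0609778
P(Supplier C | the observation) = 0.0105401 / 0.0609778 ≈ 0.1729

0.1729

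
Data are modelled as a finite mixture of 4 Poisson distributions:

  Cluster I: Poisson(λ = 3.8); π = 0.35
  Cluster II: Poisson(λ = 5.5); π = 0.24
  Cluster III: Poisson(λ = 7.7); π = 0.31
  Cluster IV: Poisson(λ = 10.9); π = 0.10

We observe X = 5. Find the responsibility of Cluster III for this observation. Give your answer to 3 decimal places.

The responsibility of component k is π_k f_k(x) divided by Σ_j π_j f_j(x).
Evaluate each component's likelihood at the observed value:
  f_I = e^(−3.8)·3.8^5/5! = 0.147713
  f_II = e^(−5.5)·5.5^5/5! = 0.171401
  f_III = e^(−7.7)·7.7^5/5! = 0.102142
  f_IV = e^(−10.9)·10.9^5/5! = 0.0236669
Prior × likelihood for each component:
  π_I·f_I = 0.35 × 0.147713 = 0.0516994
  π_II·f_II = 0.24 × 0.171401 = 0.0411362
  π_III·f_III = 0.31 × 0.102142 = 0.0316641
  π_IV·f_IV = 0.10 × 0.0236669 = 0.00236669
Denominator: 0.0516994 + 0.0411362 + 0.0316641 + 0.00236669 = 0.126866
So the posterior for Cluster III is 0.0316641 / 0.126866 ≈ 0.250.

0.250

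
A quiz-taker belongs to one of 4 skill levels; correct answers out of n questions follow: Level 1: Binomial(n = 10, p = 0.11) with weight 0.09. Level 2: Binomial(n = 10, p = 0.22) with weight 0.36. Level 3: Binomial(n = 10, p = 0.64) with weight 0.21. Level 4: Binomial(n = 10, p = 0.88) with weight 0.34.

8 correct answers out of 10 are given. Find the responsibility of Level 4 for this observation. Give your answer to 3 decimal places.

0.696

Apply Bayes' rule: the posterior for each component is proportional to its prior times its likelihood at x.
Component likelihoods at x = 8 correct answers out of 10:
  p_1 = C(10,8)·0.11^8·0.89^2 = 45·2.14359e-08·0.7921 = 7.64072e-07
  p_2 = C(10,8)·0.22^8·0.78^2 = 45·5.48759e-06·0.6084 = 0.000150239
  p_3 = C(10,8)·0.64^8·0.36^2 = 45·0.0281475·0.1296 = 0.164156
  p_4 = C(10,8)·0.88^8·0.12^2 = 45·0.359635·0.0144 = 0.233043
Prior × likelihood for each component:
  P(Z=1)·p_1 = 0.09 × 7.64072e-07 = 6.87664e-08
  P(Z=2)·p_2 = 0.36 × 0.000150239 = 5.40861e-05
  P(Z=3)·p_3 = 0.21 × 0.164156 = 0.0344728
  P(Z=4)·p_4 = 0.34 × 0.233043 = 0.0792347
Normaliser: 6.87664e-08 + 5.40861e-05 + 0.0344728 + 0.0792347 = 0.113762
So the posterior for Level 4 is 0.0792347 / 0.113762 ≈ 0.696.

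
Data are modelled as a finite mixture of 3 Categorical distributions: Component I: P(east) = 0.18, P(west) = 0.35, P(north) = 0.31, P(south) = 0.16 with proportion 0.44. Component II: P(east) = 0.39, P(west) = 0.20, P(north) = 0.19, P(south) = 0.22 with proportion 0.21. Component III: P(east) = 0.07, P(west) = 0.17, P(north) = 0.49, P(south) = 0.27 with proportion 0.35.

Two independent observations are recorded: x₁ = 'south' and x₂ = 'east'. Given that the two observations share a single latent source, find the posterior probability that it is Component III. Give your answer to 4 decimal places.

Posterior ∝ prior × likelihood, so P(k | x) ∝ w_k f_k(x); normalise over all components.
Since both observations come from the same component, the likelihood for component k is f_k(x₁)·f_k(x₂).
  L_I = [0.16] × [0.18] = 0.0288
  L_II = [0.22] × [0.39] = 0.0858
  L_III = [0.27] × [0.07] = 0.0189
Prior × likelihood for each component:
  w_I·L_I = 0.44 × 0.0288 = 0.012672
  w_II·L_II = 0.21 × 0.0858 = 0.018018
  w_III·L_III = 0.35 × 0.0189 = 0.006615
Marginal: 0.012672 + 0.018018 + 0.006615 = 0.037305
Responsibility of Component III: 0.006615 / 0.037305 ≈ 0.1773

0.1773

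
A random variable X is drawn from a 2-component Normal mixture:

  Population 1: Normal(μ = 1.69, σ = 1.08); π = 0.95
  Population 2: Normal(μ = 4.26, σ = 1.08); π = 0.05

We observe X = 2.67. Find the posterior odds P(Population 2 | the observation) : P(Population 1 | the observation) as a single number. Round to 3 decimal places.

The posterior odds equal the prior odds times the likelihood ratio: (w_i/w_j)·(f_i(x)/f_j(x)).
Component likelihoods at x = 2.67:
  L_1 = (1/(1.08·√(2π)))·exp(−(2.67−1.69)²/(2·1.08²)) = 0.369391·exp(-0.41169) = 0.244731
  L_2 = (1/(1.08·√(2π)))·exp(−(2.67−4.26)²/(2·1.08²)) = 0.369391·exp(-1.08372) = 0.124978
Odds = (0.05/0.95) × (0.124978/0.244731) = 0.0526316 × 0.510673 ≈ 0.027

0.027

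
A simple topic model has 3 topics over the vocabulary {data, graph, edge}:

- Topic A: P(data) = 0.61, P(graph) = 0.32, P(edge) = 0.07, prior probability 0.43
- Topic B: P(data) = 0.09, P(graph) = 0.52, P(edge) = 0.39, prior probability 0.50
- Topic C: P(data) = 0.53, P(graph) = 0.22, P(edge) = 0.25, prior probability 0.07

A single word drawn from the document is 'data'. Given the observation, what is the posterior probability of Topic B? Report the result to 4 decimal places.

0.1307

Posterior ∝ prior × likelihood, so P(k | x) ∝ π_k f_k(x); normalise over all components.
Evaluate each component's likelihood at the observed value:
  f_A = 0.61
  f_B = 0.09
  f_C = 0.53
Prior × likelihood for each component:
  π_A·f_A = 0.43 × 0.61 = 0.2623
  π_B·f_B = 0.50 × 0.09 = 0.045
  π_C·f_C = 0.07 × 0.53 = 0.0371
Normaliser: 0.2623 + 0.045 + 0.0371 = 0.3444
P(Topic B | x) ≈ 0.1307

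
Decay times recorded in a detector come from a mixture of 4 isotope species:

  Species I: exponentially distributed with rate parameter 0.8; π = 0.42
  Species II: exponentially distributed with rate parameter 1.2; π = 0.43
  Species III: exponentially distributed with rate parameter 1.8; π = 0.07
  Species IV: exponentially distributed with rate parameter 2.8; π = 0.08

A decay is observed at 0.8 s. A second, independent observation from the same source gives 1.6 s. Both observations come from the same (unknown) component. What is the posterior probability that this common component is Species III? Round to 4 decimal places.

0.0387

The responsibility of component k is P(Z=k) f_k(x) divided by Σ_j P(Z=j) f_j(x).
Since both observations come from the same component, the likelihood for component k is f_k(x₁)·f_k(x₂).
  p_I = [0.8·e^(−0.8·0.8) = 0.8·e^(−0.6400) = 0.421834] × [0.22243] = 0.0938285
  p_II = [1.2·e^(−1.2·0.8) = 1.2·e^(−0.9600) = 0.459471] × [0.175928] = 0.0808341
  p_III = [1.8·e^(−1.8·0.8) = 1.8·e^(−1.4400) = 0.42647] × [0.101043] = 0.0430916
  p_IV = [2.8·e^(−2.8·0.8) = 2.8·e^(−2.2400) = 0.298084] × [0.0317336] = 0.00945926
Prior × likelihood for each component:
  P(Z=I)·p_I = 0.42 × 0.0938285 = 0.039408
  P(Z=II)·p_II = 0.43 × 0.0808341 = 0.0347586
  P(Z=III)·p_III = 0.07 × 0.0430916 = 0.00301641
  P(Z=IV)·p_IV = 0.08 × 0.00945926 = 0.000756741
Marginal: 0.039408 + 0.0347586 + 0.00301641 + 0.000756741 = 0.0779398
So the posterior for Species III is 0.00301641 / 0.0779398 ≈ 0.0387.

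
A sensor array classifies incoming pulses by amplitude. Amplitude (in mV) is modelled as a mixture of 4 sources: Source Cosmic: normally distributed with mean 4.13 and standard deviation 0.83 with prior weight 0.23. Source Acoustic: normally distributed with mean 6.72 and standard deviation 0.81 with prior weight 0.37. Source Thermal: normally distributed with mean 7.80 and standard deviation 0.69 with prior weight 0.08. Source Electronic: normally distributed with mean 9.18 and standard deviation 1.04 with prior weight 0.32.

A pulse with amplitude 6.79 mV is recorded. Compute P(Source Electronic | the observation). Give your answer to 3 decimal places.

0.042

The responsibility of component k is π_k f_k(x) divided by Σ_j π_j f_j(x).
Component likelihoods at x = 6.79 mV:
  f_Cosmic = 0.00282841
  f_Acoustic = 0.490686
  f_Thermal = 0.19806
  f_Electronic = 0.0273582
Weight by the priors:
  π_Cosmic·f_Cosmic = 0.23 × 0.00282841 = 0.000650533
  π_Acoustic·f_Acoustic = 0.37 × 0.490686 = 0.181554
  π_Thermal·f_Thermal = 0.08 × 0.19806 = 0.0158448
  π_Electronic·f_Electronic = 0.32 × 0.0273582 = 0.00875463
Denominator: 0.000650533 + 0.181554 + 0.0158448 + 0.00875463 = 0.206804
P(Source Electronic | x) = 0.00875463 / 0.206804 ≈ 0.042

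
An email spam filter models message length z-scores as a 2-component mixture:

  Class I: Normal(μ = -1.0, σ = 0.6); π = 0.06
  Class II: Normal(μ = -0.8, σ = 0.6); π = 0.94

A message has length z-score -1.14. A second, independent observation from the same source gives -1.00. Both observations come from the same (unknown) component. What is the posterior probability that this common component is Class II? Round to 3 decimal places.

0.928

The responsibility of component k is P(Z=k) f_k(x) divided by Σ_j P(Z=j) f_j(x).
Since both observations come from the same component, the likelihood for component k is f_k(x₁)·f_k(x₂).
  L_I = [(1/(0.6·√(2π)))·exp(−(-1.14−-1.0)²/(2·0.6²)) = 0.664904·exp(-0.02722) = 0.647048] × [0.664904] = 0.430225
  L_II = [(1/(0.6·√(2π)))·exp(−(-1.14−-0.8)²/(2·0.6²)) = 0.664904·exp(-0.16056) = 0.566279] × [0.628972] = 0.356174
Prior × likelihood for each component:
  P(Z=I)·L_I = 0.06 × 0.430225 = 0.0258135
  P(Z=II)·L_II = 0.94 × 0.356174 = 0.334803
Marginal: 0.0258135 + 0.334803 = 0.360617
P(Class II | x) ≈ 0.928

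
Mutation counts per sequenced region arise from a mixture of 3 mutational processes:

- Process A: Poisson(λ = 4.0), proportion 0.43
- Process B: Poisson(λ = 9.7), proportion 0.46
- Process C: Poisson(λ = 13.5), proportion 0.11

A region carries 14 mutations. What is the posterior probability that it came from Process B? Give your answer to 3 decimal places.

Posterior ∝ prior × likelihood, so P(k | x) ∝ w_k f_k(x); normalise over all components.
Component likelihoods at x = 14 mutations:
  f_A = e^(−4.0)·4.0^14/14! = 5.63967e-05
  f_B = e^(−9.7)·9.7^14/14! = 0.0458923
  f_C = e^(−13.5)·13.5^14/14! = 0.105024
Prior × likelihood for each component:
  w_A·f_A = 0.43 × 5.63967e-05 = 2.42506e-05
  w_B·f_B = 0.46 × 0.0458923 = 0.0211104
  w_C·f_C = 0.11 × 0.105024 = 0.0115526
Evidence: 2.42506e-05 + 0.0211104 + 0.0115526 = 0.0326873
P(Process B | 14 mutations) ≈ 0.646

0.646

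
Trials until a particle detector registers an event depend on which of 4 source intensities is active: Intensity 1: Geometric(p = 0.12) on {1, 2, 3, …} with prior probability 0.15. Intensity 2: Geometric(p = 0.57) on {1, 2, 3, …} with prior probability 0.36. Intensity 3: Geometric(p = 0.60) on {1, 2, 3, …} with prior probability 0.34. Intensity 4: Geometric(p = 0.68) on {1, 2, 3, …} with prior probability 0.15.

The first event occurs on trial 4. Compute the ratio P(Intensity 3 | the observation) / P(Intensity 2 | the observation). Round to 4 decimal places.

0.8003

Only the two components matter; the odds are (π_i f_i(x)) / (π_j f_j(x)).
Geometric probabilities:
  p_1 = 0.12·(1−0.12)^3 = 0.12·0.681472 = 0.0817766
  p_2 = 0.57·(1−0.57)^3 = 0.57·0.079507 = 0.045319
  p_3 = 0.60·(1−0.60)^3 = 0.60·0.064 = 0.0384
  p_4 = 0.68·(1−0.68)^3 = 0.68·0.032768 = 0.0222822
Posterior odds = (π_3·p_3) / (π_2·p_2) = (0.34·0.0384) / (0.36·0.045319) = 0.013056 / 0.0163148 ≈ 0.8003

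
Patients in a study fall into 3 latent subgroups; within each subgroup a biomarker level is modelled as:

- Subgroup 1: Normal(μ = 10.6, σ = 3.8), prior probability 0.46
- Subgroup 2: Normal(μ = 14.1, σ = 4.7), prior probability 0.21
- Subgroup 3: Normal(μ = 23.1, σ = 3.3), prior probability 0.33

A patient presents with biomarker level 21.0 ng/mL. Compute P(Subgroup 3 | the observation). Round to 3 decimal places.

0.819

P(component k | x) = π_k·f_k(x) / marginal(x), where marginal(x) = Σ_j π_j·f_j(x).
Evaluate each component's likelihood at the observed value:
  p_1 = 0.002481
  p_2 = 0.0288935
  p_3 = 0.0987326
Multiply by the mixture weights:
  π_1·p_1 = 0.46 × 0.002481 = 0.00114126
  π_2·p_2 = 0.21 × 0.0288935 = 0.00606764
  π_3·p_3 = 0.33 × 0.0987326 = 0.0325817
Denominator: 0.00114126 + 0.00606764 + 0.0325817 = 0.0397907
P(Subgroup 3 | 21.0 ng/mL) ≈ 0.819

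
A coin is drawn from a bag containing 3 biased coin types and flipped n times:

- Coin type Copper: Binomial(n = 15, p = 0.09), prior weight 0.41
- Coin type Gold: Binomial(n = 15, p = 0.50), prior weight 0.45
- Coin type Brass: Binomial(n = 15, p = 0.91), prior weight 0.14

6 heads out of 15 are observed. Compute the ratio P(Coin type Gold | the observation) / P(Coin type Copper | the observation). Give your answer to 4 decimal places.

Posterior odds = (π_i f_i(x)) / (π_j f_j(x)); the normalising sum cancels.
Evaluate each component's likelihood at the observed value:
  p_Copper = C(15,6)·0.09^6·0.91^9 = 5005·5.31441e-07·0.42793 = 0.00113823
  p_Gold = C(15,6)·0.50^6·0.50^9 = 5005·0.015625·0.00195312 = 0.15274
  p_Brass = C(15,6)·0.91^6·0.09^9 = 5005·0.567869·3.8742e-10 = 1.10112e-06
0.0687332 / 0.000466676 ≈ 147.2825

147.2825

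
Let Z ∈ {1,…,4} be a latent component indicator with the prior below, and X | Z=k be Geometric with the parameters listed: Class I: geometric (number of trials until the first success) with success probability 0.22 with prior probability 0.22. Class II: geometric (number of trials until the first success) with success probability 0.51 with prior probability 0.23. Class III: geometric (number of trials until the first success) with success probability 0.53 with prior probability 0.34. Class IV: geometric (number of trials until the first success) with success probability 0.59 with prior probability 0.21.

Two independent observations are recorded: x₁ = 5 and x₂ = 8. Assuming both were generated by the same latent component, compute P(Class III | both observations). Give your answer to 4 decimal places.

0.0318

By Bayes' theorem, P(k | x) = π_k f_k(x) / Σ_j π_j f_j(x).
Since both observations come from the same component, the likelihood for component k is f_k(x₁)·f_k(x₂).
  L_I = [0.0814331] × [0.0386443] = 0.00314692
  L_II = [0.0294005] × [0.00345894] = 0.000101694
  L_III = [0.0258623] × [0.0026851] = 6.9443e-05
  L_IV = [0.016672] × [0.00114905] = 1.9157e-05
Unnormalised posteriors:
  π_I·L_I = 0.22 × 0.00314692 = 0.000692323
  π_II·L_II = 0.23 × 0.000101694 = 2.33897e-05
  π_III·L_III = 0.34 × 6.9443e-05 = 2.36106e-05
  π_IV·L_IV = 0.21 × 1.9157e-05 = 4.02296e-06
Sum: 0.000692323 + 2.33897e-05 + 2.36106e-05 + 4.02296e-06 = 0.000743346
P(Class III | x₁, x₂) ≈ 0.0318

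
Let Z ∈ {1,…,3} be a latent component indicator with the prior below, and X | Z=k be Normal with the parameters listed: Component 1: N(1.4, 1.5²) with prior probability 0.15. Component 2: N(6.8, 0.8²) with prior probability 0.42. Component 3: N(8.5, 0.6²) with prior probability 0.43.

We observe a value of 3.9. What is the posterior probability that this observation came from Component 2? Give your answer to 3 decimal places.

0.029

Posterior ∝ prior × likelihood, so P(k | x) ∝ π_k f_k(x); normalise over all components.
Component likelihoods at x = 3.9:
  L_1 = (1/(1.5·√(2π)))·exp(−(3.9−1.4)²/(2·1.5²)) = 0.265962·exp(-1.38889) = 0.0663181
  L_2 = (1/(0.8·√(2π)))·exp(−(3.9−6.8)²/(2·0.8²)) = 0.498678·exp(-6.57031) = 0.000698827
  L_3 = (1/(0.6·√(2π)))·exp(−(3.9−8.5)²/(2·0.6²)) = 0.664904·exp(-29.38889) = 1.14637e-13
Multiply by the mixture weights:
  π_1·L_1 = 0.15 × 0.0663181 = 0.00994771
  π_2·L_2 = 0.42 × 0.000698827 = 0.000293507
  π_3·L_3 = 0.43 × 1.14637e-13 = 4.92941e-14
Sum: 0.00994771 + 0.000293507 + 4.92941e-14 = 0.0102412
P(Component 2 | the observation) = 0.000293507 / 0.0102412 ≈ 0.029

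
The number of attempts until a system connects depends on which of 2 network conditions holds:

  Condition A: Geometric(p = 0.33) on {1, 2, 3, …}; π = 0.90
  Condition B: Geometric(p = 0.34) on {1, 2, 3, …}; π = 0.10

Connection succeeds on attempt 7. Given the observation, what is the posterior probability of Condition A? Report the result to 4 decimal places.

By Bayes' theorem, P(k | x) = P(Z=k) f_k(x) / Σ_j P(Z=j) f_j(x).
Evaluate each component's likelihood at the observed value:
  p_A = 0.33·(1−0.33)^6 = 0.33·0.0904584 = 0.0298513
  p_B = 0.34·(1−0.34)^6 = 0.34·0.082654 = 0.0281023
Multiply by the mixture weights:
  P(Z=A)·p_A = 0.90 × 0.0298513 = 0.0268661
  P(Z=B)·p_B = 0.10 × 0.0281023 = 0.00281023
Sum: 0.0268661 + 0.00281023 = 0.0296764
P(Condition A | 7) = 0.0268661 / 0.0296764 ≈ 0.9053

0.9053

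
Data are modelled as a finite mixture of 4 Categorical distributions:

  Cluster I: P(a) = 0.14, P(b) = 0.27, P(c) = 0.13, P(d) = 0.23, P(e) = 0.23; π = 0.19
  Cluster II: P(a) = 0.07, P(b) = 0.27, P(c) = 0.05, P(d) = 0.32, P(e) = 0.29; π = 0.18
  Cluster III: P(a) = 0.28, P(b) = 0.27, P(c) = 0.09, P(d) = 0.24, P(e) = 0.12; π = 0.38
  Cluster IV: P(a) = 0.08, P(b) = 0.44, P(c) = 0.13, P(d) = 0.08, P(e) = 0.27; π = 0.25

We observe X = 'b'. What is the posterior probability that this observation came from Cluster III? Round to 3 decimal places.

By Bayes' theorem, P(k | x) = π_k f_k(x) / Σ_j π_j f_j(x).
Component likelihoods at x = 'b':
  L_I = P(b | comp) = 0.27
  L_II = P(b | comp) = 0.27
  L_III = P(b | comp) = 0.27
  L_IV = P(b | comp) = 0.44
Weight by the priors:
  π_I·L_I = 0.19 × 0.27 = 0.0513
  π_II·L_II = 0.18 × 0.27 = 0.0486
  π_III·L_III = 0.38 × 0.27 = 0.1026
  π_IV·L_IV = 0.25 × 0.44 = 0.11
Denominator: 0.0513 + 0.0486 + 0.1026 + 0.11 = 0.3125
P(Cluster III | 'b') ≈ 0.328

0.328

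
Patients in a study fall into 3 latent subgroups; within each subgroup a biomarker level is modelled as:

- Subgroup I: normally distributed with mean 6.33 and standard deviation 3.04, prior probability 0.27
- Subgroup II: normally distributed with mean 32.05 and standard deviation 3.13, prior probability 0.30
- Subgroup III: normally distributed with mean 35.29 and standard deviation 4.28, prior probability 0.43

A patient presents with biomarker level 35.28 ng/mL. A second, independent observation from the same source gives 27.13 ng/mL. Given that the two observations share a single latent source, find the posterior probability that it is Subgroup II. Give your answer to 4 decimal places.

P(component k | x) = w_k·f_k(x) / marginal(x), where marginal(x) = Σ_j w_j·f_j(x).
Since both observations come from the same component, the likelihood for component k is f_k(x₁)·f_k(x₂).
  f_I = [2.66306e-21] × [8.96226e-12] = 2.3867e-32
  f_II = [0.0748379] × [0.0370539] = 0.00277303
  f_III = [0.0932106] × [0.0151411] = 0.00141131
Weight by the priors:
  w_I·f_I = 0.27 × 2.3867e-32 = 6.4441e-33
  w_II·f_II = 0.30 × 0.00277303 = 0.00083191
  w_III·f_III = 0.43 × 0.00141131 = 0.000606863
Denominator: 6.4441e-33 + 0.00083191 + 0.000606863 = 0.00143877
P(Subgroup II | x) = 0.00083191 / 0.00143877 ≈ 0.5782

0.5782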